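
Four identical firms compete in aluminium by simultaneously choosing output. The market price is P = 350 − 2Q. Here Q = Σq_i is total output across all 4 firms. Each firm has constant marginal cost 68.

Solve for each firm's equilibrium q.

A representative firm's profit is π_i = q_i(350 − 2Q) − 68q_i, with Q = q_i + Σ_{j≠i} q_j.
First-order condition: 282 − 4q_i − 2Σ_{j≠i} q_j = 0.
In a symmetric equilibrium every firm chooses the same q, so Σ_{j≠i} q_j = 3q. The condition becomes 282 − 10q = 0, giving q = 282/10 = 28.2.

28.2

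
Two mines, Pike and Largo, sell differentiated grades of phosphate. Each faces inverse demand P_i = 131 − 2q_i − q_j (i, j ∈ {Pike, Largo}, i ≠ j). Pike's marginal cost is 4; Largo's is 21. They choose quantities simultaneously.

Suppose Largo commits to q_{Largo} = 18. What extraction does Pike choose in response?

27.25

Mine Pike's profit: π = q_{Pike}(131 − 2q_{Pike} − q_{Largo}) − 4q_{Pike}.
∂π/∂q_{Pike} = 127 − 4q_{Pike} − q_{Largo} = 0 ⇒ q_{Pike} = 31.75 − 0.25q_{Largo}.
At q_{Largo} = 18: q_{Pike} = 31.75 − 0.25·18 = 27.25.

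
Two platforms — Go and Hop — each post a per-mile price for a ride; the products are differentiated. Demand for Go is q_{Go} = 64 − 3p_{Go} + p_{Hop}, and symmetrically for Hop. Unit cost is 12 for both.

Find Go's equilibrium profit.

Go's profit: π = (p_{Go} − 12)(64 − 3p_{Go} + p_{Hop}).
∂π/∂p_{Go} = 100 − 6p_{Go} + p_{Hop} = 0 ⇒ p_{Go} = 50/3 + (1/6)p_{Hop}.
The game is symmetric, so in equilibrium p_{Hop} = p_{Go}: the reaction function gives (5/6)p_{Go} = 50/3, hence p_{Go} = 20.
q_{Go} = 64 − 3·20 + 20 = 24.
Profit = (20 − 12)·24 = 192.

192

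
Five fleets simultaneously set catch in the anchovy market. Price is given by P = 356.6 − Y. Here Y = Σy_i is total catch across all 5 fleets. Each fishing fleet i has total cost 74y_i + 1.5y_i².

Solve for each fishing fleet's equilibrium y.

31.4

A representative fishing fleet's profit is π_i = y_i(356.6 − Y) − 74y_i − 1.5y_i², with Y = y_i + Σ_{j≠i} y_j.
First-order condition: 282.6 − 5y_i − Σ_{j≠i} y_j = 0.
In a symmetric equilibrium every fishing fleet chooses the same y, so Σ_{j≠i} y_j = 4y. The condition becomes 282.6 − 9y = 0, giving y = 282.6/9 = 31.4.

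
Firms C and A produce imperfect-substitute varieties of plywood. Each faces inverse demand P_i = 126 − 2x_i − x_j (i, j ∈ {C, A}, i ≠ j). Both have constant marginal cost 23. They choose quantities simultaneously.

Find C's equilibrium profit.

848.72

Firm C's profit: π = x_C(126 − 2x_C − x_A) − 23x_C.
∂π/∂x_C = 103 − 4x_C − x_A = 0 ⇒ x_C = 25.75 − 0.25x_A.
The game is symmetric, so in equilibrium x_A = x_C: the reaction function gives 1.25x_C = 25.75, hence x_C = 20.6.
P_C = 126 − 2·20.6 − 20.6 = 64.2.
Profit = (64.2 − 23)·20.6 = 848.72.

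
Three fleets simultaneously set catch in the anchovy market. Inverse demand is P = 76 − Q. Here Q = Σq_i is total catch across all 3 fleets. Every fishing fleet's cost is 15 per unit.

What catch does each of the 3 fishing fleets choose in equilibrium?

15.25

A representative fishing fleet's profit is π_i = q_i(76 − Q) − 15q_i, with Q = q_i + Σ_{j≠i} q_j.
First-order condition: 61 − 2q_i − Σ_{j≠i} q_j = 0.
In a symmetric equilibrium every fishing fleet chooses the same q, so Σ_{j≠i} q_j = 2q. The condition becomes 61 − 4q = 0, giving q = 61/4 = 15.25.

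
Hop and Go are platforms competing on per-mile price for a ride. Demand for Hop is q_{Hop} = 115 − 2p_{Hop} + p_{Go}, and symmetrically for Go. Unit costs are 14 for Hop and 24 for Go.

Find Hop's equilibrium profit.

Hop's profit: π = (p_{Hop} − 14)(115 − 2p_{Hop} + p_{Go}).
∂π/∂p_{Hop} = 143 − 4p_{Hop} + p_{Go} = 0 ⇒ p_{Hop} = 35.75 + 0.25p_{Go}.
Similarly p_{Go} = 40.75 + 0.25p_{Hop}.
Plugging p_{Go} into Hop's best response: p_{Hop} = 35.75 + 0.25(40.75 + 0.25p_{Hop}) ⇒ 0.9375p_{Hop} = 45.9375, so p_{Hop} = 49.
Then p_{Go} = 40.75 + 0.25·49 = 53.
q_{Hop} = 115 − 2·49 + 53 = 70.
Profit = (49 − 14)·70 = 2450.

2450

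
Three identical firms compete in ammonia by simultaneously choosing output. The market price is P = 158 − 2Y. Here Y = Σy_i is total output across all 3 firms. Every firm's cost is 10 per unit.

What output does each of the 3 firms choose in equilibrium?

A representative firm's profit is π_i = y_i(158 − 2Y) − 10y_i, with Y = y_i + Σ_{j≠i} y_j.
First-order condition: 148 − 4y_i − 2Σ_{j≠i} y_j = 0.
In a symmetric equilibrium every firm chooses the same y, so Σ_{j≠i} y_j = 2y. The condition becomes 148 − 8y = 0, giving y = 148/8 = 18.5.

18.5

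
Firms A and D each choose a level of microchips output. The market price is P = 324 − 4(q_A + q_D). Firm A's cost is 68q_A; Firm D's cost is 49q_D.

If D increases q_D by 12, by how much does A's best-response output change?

-6

Firm A's profit: π = q_A(324 − 4(q_A + q_D)) − 68q_A.
∂π/∂q_A = 256 − 8q_A − 4q_D = 0, so q_A = 32 − 0.5q_D.
The reaction-function slope is −0.5, so a 12-unit rise in q_D moves q_A by −0.5 × 12 = −6. A's best response falls — the actions are strategic substitutes.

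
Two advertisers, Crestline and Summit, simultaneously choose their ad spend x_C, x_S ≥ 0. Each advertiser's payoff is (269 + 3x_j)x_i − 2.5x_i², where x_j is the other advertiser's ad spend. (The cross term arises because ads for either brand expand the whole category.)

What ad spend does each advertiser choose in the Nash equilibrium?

134.5

Crestline's payoff is (269 + 3x_S)x_C − 2.5x_C².
∂π/∂x_C = 269 + 3x_S − 5x_C = 0, so x_C = 53.8 + 0.6x_S.
By symmetry x_S = x_C; substituting into the reaction function, 0.4x_C = 53.8 and x_C = 134.5.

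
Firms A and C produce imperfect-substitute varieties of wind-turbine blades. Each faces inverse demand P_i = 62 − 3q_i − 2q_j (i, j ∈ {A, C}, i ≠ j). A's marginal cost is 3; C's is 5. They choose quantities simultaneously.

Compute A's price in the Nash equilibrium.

25.5

Firm A's profit: π = q_A(62 − 3q_A − 2q_C) − 3q_A.
∂π/∂q_A = 59 − 6q_A − 2q_C = 0 ⇒ q_A = 59/6 − (1/3)q_C.
Similarly q_C = 9.5 − (1/3)q_A.
Solving the two reaction functions simultaneously: (1 − (−1/3)(−1/3))q_A = 59/6 − (1/3)·9.5, so (8/9)q_A = 20/3 and q_A = 7.5.
Then q_C = 9.5 − (1/3)·7.5 = 7.
P_A = 62 − 3·7.5 − 2·7 = 25.5.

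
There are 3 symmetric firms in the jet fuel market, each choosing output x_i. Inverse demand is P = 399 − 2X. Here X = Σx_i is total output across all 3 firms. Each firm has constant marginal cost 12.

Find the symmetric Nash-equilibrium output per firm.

48.375

A representative firm's profit is π_i = x_i(399 − 2X) − 12x_i, with X = x_i + Σ_{j≠i} x_j.
First-order condition: 387 − 4x_i − 2Σ_{j≠i} x_j = 0.
With identical firms, set every x_j = x: then 387 − 4x − 4x = 0, i.e. x = 387/8 = 48.375.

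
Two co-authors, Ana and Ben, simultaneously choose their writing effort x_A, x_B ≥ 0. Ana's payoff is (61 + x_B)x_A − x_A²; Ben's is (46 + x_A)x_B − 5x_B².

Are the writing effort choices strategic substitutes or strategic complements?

Expanding Ana's payoff: 61x_A + x_Bx_A − x_A².
∂π/∂x_A = 61 + x_B − 2x_A = 0, so x_A = 30.5 + 0.5x_B.
The best-response slope dx_A/dx_B = 0.5 > 0: the reaction function is upward-sloping, so the choices are strategic complements.

strategic complements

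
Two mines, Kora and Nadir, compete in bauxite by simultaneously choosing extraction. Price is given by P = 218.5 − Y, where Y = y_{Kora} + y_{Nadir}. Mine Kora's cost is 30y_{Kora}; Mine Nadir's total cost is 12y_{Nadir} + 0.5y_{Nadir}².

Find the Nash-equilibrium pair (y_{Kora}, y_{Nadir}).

Mine Kora's profit: π = y_{Kora}(218.5 − (y_{Kora} + y_{Nadir})) − 30y_{Kora}.
∂π/∂y_{Kora} = 188.5 − 2y_{Kora} − y_{Nadir} = 0, so y_{Kora} = 94.25 − 0.5y_{Nadir}.
For Nadir: ∂π/∂y_{Nadir} = 206.5 − 3y_{Nadir} − y_{Kora} = 0 ⇒ y_{Nadir} = 413/6 − (1/3)y_{Kora}.
Substituting the second reaction function into the first: y_{Kora} = 94.25 − 0.5(413/6 − (1/3)y_{Kora}), which gives (5/6)y_{Kora} = 359/6 ⇒ y_{Kora} = 71.8.
Then y_{Nadir} = 413/6 − (1/3)·71.8 = 44.9.

71.8, 44.9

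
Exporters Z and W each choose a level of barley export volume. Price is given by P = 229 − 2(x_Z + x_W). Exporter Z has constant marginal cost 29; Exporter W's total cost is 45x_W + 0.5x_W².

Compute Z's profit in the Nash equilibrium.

3120.5

Exporter Z's profit: π = x_Z(229 − 2(x_Z + x_W)) − 29x_Z.
∂π/∂x_Z = 200 − 4x_Z − 2x_W = 0, so x_Z = 50 − 0.5x_W.
For W: ∂π/∂x_W = 184 − 5x_W − 2x_Z = 0 ⇒ x_W = 36.8 − 0.4x_Z.
Plugging x_W into Z's best response: x_Z = 50 − 0.5(36.8 − 0.4x_Z) ⇒ 0.8x_Z = 31.6, so x_Z = 39.5.
Then x_W = 36.8 − 0.4·39.5 = 21.
Price P = 229 − 2·60.5 = 108.
Z's profit: (108 − 29)·39.5 = 3120.5.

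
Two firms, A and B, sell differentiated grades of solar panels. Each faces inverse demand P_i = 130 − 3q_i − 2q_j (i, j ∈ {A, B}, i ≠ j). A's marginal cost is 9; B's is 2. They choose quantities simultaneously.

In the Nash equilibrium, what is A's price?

53.0625

Firm A's profit: π = q_A(130 − 3q_A − 2q_B) − 9q_A.
∂π/∂q_A = 121 − 6q_A − 2q_B = 0 ⇒ q_A = 121/6 − (1/3)q_B.
Similarly q_B = 64/3 − (1/3)q_A.
Substituting the second reaction function into the first: q_A = 121/6 − (1/3)(64/3 − (1/3)q_A), which gives (8/9)q_A = 235/18 ⇒ q_A = 14.6875.
Then q_B = 64/3 − (1/3)·14.6875 = 16.4375.
P_A = 130 − 3·14.6875 − 2·16.4375 = 53.0625.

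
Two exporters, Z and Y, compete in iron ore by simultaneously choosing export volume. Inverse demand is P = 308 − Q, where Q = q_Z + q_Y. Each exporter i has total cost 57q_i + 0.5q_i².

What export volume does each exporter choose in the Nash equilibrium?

Exporter Z's profit: π = q_Z(308 − (q_Z + q_Y)) − 57q_Z − 0.5q_Z².
∂π/∂q_Z = 251 − 3q_Z − q_Y = 0, so q_Z = 251/3 − (1/3)q_Y.
The game is symmetric, so in equilibrium q_Y = q_Z: the reaction function gives (4/3)q_Z = 251/3, hence q_Z = 62.75.

62.75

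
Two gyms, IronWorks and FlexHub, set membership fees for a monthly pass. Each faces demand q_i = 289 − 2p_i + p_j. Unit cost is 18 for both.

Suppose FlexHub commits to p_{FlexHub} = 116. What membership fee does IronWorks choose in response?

110.25

IronWorks's profit: π = (p_{IronWorks} − 18)(289 − 2p_{IronWorks} + p_{FlexHub}).
∂π/∂p_{IronWorks} = 325 − 4p_{IronWorks} + p_{FlexHub} = 0 ⇒ p_{IronWorks} = 81.25 + 0.25p_{FlexHub}.
At p_{FlexHub} = 116: p_{IronWorks} = 81.25 + 0.25·116 = 110.25.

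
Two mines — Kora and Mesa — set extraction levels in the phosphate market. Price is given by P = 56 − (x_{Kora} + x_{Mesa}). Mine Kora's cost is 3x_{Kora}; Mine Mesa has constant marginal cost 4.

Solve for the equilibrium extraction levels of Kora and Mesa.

18, 17

Mine Kora's profit: π = x_{Kora}(56 − (x_{Kora} + x_{Mesa})) − 3x_{Kora}.
∂π/∂x_{Kora} = 53 − 2x_{Kora} − x_{Mesa} = 0, so x_{Kora} = 26.5 − 0.5x_{Mesa}.
By the same steps for Mesa: x_{Mesa} = 26 − 0.5x_{Kora}.
Solving the two reaction functions simultaneously: (1 − (−0.5)(−0.5))x_{Kora} = 26.5 − 0.5·26, so 0.75x_{Kora} = 13.5 and x_{Kora} = 18.
Then x_{Mesa} = 26 − 0.5·18 = 17.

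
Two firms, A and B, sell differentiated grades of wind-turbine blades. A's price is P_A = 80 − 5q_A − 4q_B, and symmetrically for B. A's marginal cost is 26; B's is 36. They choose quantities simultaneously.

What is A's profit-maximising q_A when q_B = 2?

Firm A's profit: π = q_A(80 − 5q_A − 4q_B) − 26q_A.
∂π/∂q_A = 54 − 10q_A − 4q_B = 0 ⇒ q_A = 5.4 − 0.4q_B.
At q_B = 2: q_A = 5.4 − 0.4·2 = 4.6.

4.6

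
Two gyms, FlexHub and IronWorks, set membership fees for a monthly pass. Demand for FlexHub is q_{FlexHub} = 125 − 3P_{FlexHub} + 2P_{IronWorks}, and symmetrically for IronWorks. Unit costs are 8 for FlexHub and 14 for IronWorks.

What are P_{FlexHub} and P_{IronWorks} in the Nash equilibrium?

38.375, 40.625

FlexHub's profit: π = (P_{FlexHub} − 8)(125 − 3P_{FlexHub} + 2P_{IronWorks}).
∂π/∂P_{FlexHub} = 149 − 6P_{FlexHub} + 2P_{IronWorks} = 0 ⇒ P_{FlexHub} = 149/6 + (1/3)P_{IronWorks}.
Similarly P_{IronWorks} = 167/6 + (1/3)P_{FlexHub}.
Plugging P_{IronWorks} into FlexHub's best response: P_{FlexHub} = 149/6 + (1/3)(167/6 + (1/3)P_{FlexHub}) ⇒ (8/9)P_{FlexHub} = 307/9, so P_{FlexHub} = 38.375.
Then P_{IronWorks} = 167/6 + (1/3)·38.375 = 40.625.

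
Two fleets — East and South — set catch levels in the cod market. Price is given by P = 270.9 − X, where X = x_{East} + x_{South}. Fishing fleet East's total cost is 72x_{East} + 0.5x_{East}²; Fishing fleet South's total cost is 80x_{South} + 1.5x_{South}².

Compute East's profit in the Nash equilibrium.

Fishing fleet East's profit: π = x_{East}(270.9 − (x_{East} + x_{South})) − 72x_{East} − 0.5x_{East}².
∂π/∂x_{East} = 198.9 − 3x_{East} − x_{South} = 0, so x_{East} = 66.3 − (1/3)x_{South}.
For South: ∂π/∂x_{South} = 190.9 − 5x_{South} − x_{East} = 0 ⇒ x_{South} = 38.18 − 0.2x_{East}.
Substituting the second reaction function into the first: x_{East} = 66.3 − (1/3)(38.18 − 0.2x_{East}), which gives (14/15)x_{East} = 4018/75 ⇒ x_{East} = 57.4.
Then x_{South} = 38.18 − 0.2·57.4 = 26.7.
Price P = 270.9 − 84.1 = 186.8.
East's profit: (186.8 − 72)·57.4 − 0.5(57.4)² = 4942.14.

4942.14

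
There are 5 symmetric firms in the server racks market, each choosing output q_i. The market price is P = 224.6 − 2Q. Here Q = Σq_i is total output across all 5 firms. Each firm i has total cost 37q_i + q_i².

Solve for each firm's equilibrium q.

A representative firm's profit is π_i = q_i(224.6 − 2Q) − 37q_i − q_i², with Q = q_i + Σ_{j≠i} q_j.
First-order condition: 187.6 − 6q_i − 2Σ_{j≠i} q_j = 0.
With identical firms, set every q_j = q: then 187.6 − 6q − 8q = 0, i.e. q = 187.6/14 = 13.4.

13.4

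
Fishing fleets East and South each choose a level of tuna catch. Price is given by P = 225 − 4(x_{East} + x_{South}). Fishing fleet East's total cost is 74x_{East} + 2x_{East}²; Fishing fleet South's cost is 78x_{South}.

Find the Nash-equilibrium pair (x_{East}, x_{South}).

7.75, 14.5

Fishing fleet East's profit: π = x_{East}(225 − 4(x_{East} + x_{South})) − 74x_{East} − 2x_{East}².
∂π/∂x_{East} = 151 − 12x_{East} − 4x_{South} = 0, so x_{East} = 151/12 − (1/3)x_{South}.
For South: ∂π/∂x_{South} = 147 − 8x_{South} − 4x_{East} = 0 ⇒ x_{South} = 18.375 − 0.5x_{East}.
Solving the two reaction functions simultaneously: (1 − (−1/3)(−0.5))x_{East} = 151/12 − (1/3)·18.375, so (5/6)x_{East} = 155/24 and x_{East} = 7.75.
Then x_{South} = 18.375 − 0.5·7.75 = 14.5.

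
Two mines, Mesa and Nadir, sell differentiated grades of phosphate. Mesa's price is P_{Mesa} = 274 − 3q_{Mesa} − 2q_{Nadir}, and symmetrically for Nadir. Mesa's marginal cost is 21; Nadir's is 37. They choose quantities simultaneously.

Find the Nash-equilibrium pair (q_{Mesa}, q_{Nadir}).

Mine Mesa's profit: π = q_{Mesa}(274 − 3q_{Mesa} − 2q_{Nadir}) − 21q_{Mesa}.
∂π/∂q_{Mesa} = 253 − 6q_{Mesa} − 2q_{Nadir} = 0 ⇒ q_{Mesa} = 253/6 − (1/3)q_{Nadir}.
Similarly q_{Nadir} = 39.5 − (1/3)q_{Mesa}.
Plugging q_{Nadir} into Mesa's best response: q_{Mesa} = 253/6 − (1/3)(39.5 − (1/3)q_{Mesa}) ⇒ (8/9)q_{Mesa} = 29, so q_{Mesa} = 32.625.
Then q_{Nadir} = 39.5 − (1/3)·32.625 = 28.625.

32.625, 28.625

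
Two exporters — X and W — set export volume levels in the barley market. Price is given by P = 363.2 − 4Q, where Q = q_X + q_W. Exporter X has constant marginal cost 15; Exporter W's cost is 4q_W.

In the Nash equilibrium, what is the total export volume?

58.95

Exporter X's profit: π = q_X(363.2 − 4(q_X + q_W)) − 15q_X.
∂π/∂q_X = 348.2 − 8q_X − 4q_W = 0, so q_X = 43.525 − 0.5q_W.
By the same steps for W: q_W = 44.9 − 0.5q_X.
Solving the two reaction functions simultaneously: (1 − (−0.5)(−0.5))q_X = 43.525 − 0.5·44.9, so 0.75q_X = 21.075 and q_X = 28.1.
Then q_W = 44.9 − 0.5·28.1 = 30.85.
Total export volume: 28.1 + 30.85 = 58.95.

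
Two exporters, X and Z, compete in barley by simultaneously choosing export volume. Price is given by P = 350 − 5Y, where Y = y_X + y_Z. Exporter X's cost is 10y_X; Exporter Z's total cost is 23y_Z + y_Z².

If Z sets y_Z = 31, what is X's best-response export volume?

Exporter X's profit: π = y_X(350 − 5(y_X + y_Z)) − 10y_X.
∂π/∂y_X = 340 − 10y_X − 5y_Z = 0, so y_X = 34 − 0.5y_Z.
At y_Z = 31: y_X = 34 − 0.5·31 = 18.5.

18.5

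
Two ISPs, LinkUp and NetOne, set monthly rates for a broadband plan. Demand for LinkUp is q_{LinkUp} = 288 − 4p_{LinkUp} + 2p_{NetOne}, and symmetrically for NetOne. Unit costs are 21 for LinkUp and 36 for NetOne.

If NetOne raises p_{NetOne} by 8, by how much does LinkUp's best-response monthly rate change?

2

LinkUp's profit: π = (p_{LinkUp} − 21)(288 − 4p_{LinkUp} + 2p_{NetOne}).
∂π/∂p_{LinkUp} = 372 − 8p_{LinkUp} + 2p_{NetOne} = 0 ⇒ p_{LinkUp} = 46.5 + 0.25p_{NetOne}.
The reaction-function slope is 0.25, so an 8-unit rise in p_{NetOne} moves p_{LinkUp} by 0.25 × 8 = 2. LinkUp's best response rises — the actions are strategic complements.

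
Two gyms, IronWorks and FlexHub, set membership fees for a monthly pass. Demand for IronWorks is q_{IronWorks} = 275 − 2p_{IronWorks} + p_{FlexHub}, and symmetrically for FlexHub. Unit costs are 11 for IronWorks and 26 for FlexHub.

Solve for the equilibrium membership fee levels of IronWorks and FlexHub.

101, 107

IronWorks's profit: π = (p_{IronWorks} − 11)(275 − 2p_{IronWorks} + p_{FlexHub}).
∂π/∂p_{IronWorks} = 297 − 4p_{IronWorks} + p_{FlexHub} = 0 ⇒ p_{IronWorks} = 74.25 + 0.25p_{FlexHub}.
Similarly p_{FlexHub} = 81.75 + 0.25p_{IronWorks}.
Plugging p_{FlexHub} into IronWorks's best response: p_{IronWorks} = 74.25 + 0.25(81.75 + 0.25p_{IronWorks}) ⇒ 0.9375p_{IronWorks} = 94.6875, so p_{IronWorks} = 101.
Then p_{FlexHub} = 81.75 + 0.25·101 = 107.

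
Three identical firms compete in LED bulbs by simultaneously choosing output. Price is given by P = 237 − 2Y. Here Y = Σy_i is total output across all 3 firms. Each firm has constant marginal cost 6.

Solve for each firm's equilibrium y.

28.875

A representative firm's profit is π_i = y_i(237 − 2Y) − 6y_i, with Y = y_i + Σ_{j≠i} y_j.
First-order condition: 231 − 4y_i − 2Σ_{j≠i} y_j = 0.
Imposing symmetry (y_j = y for all j) turns Σ_{j≠i} y_j into 2y, so 231 = 8y and y = 28.875.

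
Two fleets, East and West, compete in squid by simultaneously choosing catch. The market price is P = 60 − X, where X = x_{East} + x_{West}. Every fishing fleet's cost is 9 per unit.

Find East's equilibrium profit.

289

Fishing fleet East's profit: π = x_{East}(60 − (x_{East} + x_{West})) − 9x_{East}.
∂π/∂x_{East} = 51 − 2x_{East} − x_{West} = 0, so x_{East} = 25.5 − 0.5x_{West}.
The game is symmetric, so in equilibrium x_{West} = x_{East}: the reaction function gives 1.5x_{East} = 25.5, hence x_{East} = 17.
Price P = 60 − 34 = 26.
East's profit: (26 − 9)·17 = 289.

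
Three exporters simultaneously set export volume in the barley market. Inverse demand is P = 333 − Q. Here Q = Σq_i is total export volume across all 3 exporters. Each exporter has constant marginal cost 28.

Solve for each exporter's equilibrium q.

76.25

A representative exporter's profit is π_i = q_i(333 − Q) − 28q_i, with Q = q_i + Σ_{j≠i} q_j.
First-order condition: 305 − 2q_i − Σ_{j≠i} q_j = 0.
In a symmetric equilibrium every exporter chooses the same q, so Σ_{j≠i} q_j = 2q. The condition becomes 305 − 4q = 0, giving q = 305/4 = 76.25.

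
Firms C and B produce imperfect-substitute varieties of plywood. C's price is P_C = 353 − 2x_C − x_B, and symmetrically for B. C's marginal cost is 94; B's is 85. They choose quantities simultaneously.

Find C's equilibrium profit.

5242.88

Firm C's profit: π = x_C(353 − 2x_C − x_B) − 94x_C.
∂π/∂x_C = 259 − 4x_C − x_B = 0 ⇒ x_C = 64.75 − 0.25x_B.
Similarly x_B = 67 − 0.25x_C.
Solving the two reaction functions simultaneously: (1 − (−0.25)(−0.25))x_C = 64.75 − 0.25·67, so 0.9375x_C = 48 and x_C = 51.2.
Then x_B = 67 − 0.25·51.2 = 54.2.
P_C = 353 − 2·51.2 − 54.2 = 196.4.
Profit = (196.4 − 94)·51.2 = 5242.88.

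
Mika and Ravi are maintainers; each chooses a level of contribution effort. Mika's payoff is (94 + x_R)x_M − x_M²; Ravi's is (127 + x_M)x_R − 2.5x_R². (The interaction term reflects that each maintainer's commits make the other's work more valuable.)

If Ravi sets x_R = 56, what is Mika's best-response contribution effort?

Expanding Mika's payoff: 94x_M + x_Rx_M − x_M².
∂π/∂x_M = 94 + x_R − 2x_M = 0, so x_M = 47 + 0.5x_R.
At x_R = 56: x_M = 47 + 0.5·56 = 75.

75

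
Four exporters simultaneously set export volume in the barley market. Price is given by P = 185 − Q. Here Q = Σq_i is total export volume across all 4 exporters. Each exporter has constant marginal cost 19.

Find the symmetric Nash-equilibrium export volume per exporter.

33.2

A representative exporter's profit is π_i = q_i(185 − Q) − 19q_i, with Q = q_i + Σ_{j≠i} q_j.
First-order condition: 166 − 2q_i − Σ_{j≠i} q_j = 0.
Imposing symmetry (q_j = q for all j) turns Σ_{j≠i} q_j into 3q, so 166 = 5q and q = 33.2.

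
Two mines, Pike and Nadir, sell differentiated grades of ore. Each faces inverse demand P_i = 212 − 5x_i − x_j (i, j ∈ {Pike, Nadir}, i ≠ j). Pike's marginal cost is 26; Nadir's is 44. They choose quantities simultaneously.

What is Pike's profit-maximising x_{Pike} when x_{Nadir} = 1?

Mine Pike's profit: π = x_{Pike}(212 − 5x_{Pike} − x_{Nadir}) − 26x_{Pike}.
∂π/∂x_{Pike} = 186 − 10x_{Pike} − x_{Nadir} = 0 ⇒ x_{Pike} = 18.6 − 0.1x_{Nadir}.
At x_{Nadir} = 1: x_{Pike} = 18.6 − 0.1·1 = 18.5.

18.5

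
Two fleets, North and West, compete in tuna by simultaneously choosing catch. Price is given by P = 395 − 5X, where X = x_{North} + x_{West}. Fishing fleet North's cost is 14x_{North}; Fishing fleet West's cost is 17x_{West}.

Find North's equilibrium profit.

Fishing fleet North's profit: π = x_{North}(395 − 5(x_{North} + x_{West})) − 14x_{North}.
∂π/∂x_{North} = 381 − 10x_{North} − 5x_{West} = 0, so x_{North} = 38.1 − 0.5x_{West}.
By the same steps for West: x_{West} = 37.8 − 0.5x_{North}.
Substituting the second reaction function into the first: x_{North} = 38.1 − 0.5(37.8 − 0.5x_{North}), which gives 0.75x_{North} = 19.2 ⇒ x_{North} = 25.6.
Then x_{West} = 37.8 − 0.5·25.6 = 25.
Price P = 395 − 5·50.6 = 142.
North's profit: (142 − 14)·25.6 = 3276.8.

3276.8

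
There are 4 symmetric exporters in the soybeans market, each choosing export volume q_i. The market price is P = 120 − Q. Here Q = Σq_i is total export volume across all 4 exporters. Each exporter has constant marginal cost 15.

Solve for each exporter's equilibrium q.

A representative exporter's profit is π_i = q_i(120 − Q) − 15q_i, with Q = q_i + Σ_{j≠i} q_j.
First-order condition: 105 − 2q_i − Σ_{j≠i} q_j = 0.
Imposing symmetry (q_j = q for all j) turns Σ_{j≠i} q_j into 3q, so 105 = 5q and q = 21.

21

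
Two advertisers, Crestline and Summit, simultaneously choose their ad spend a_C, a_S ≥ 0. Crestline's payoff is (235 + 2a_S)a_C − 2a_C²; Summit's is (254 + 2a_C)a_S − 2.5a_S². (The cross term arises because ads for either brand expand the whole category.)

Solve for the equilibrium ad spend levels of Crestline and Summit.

Expanding Crestline's payoff: 235a_C + 2a_Sa_C − 2a_C².
∂π/∂a_C = 235 + 2a_S − 4a_C = 0, so a_C = 58.75 + 0.5a_S.
Likewise for Summit: a_S = 50.8 + 0.4a_C.
Solving the two reaction functions simultaneously: (1 − (0.5)(0.4))a_C = 58.75 + 0.5·50.8, so 0.8a_C = 84.15 and a_C = 105.1875.
Then a_S = 50.8 + 0.4·105.1875 = 92.875.

105.1875, 92.875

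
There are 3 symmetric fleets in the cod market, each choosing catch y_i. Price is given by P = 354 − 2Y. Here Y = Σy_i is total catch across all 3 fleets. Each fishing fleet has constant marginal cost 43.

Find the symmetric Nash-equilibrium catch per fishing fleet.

A representative fishing fleet's profit is π_i = y_i(354 − 2Y) − 43y_i, with Y = y_i + Σ_{j≠i} y_j.
First-order condition: 311 − 4y_i − 2Σ_{j≠i} y_j = 0.
Imposing symmetry (y_j = y for all j) turns Σ_{j≠i} y_j into 2y, so 311 = 8y and y = 38.875.

38.875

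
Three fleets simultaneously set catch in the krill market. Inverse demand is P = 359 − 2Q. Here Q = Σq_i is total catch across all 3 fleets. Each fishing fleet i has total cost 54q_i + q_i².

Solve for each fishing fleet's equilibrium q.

A representative fishing fleet's profit is π_i = q_i(359 − 2Q) − 54q_i − q_i², with Q = q_i + Σ_{j≠i} q_j.
First-order condition: 305 − 6q_i − 2Σ_{j≠i} q_j = 0.
Imposing symmetry (q_j = q for all j) turns Σ_{j≠i} q_j into 2q, so 305 = 10q and q = 30.5.

30.5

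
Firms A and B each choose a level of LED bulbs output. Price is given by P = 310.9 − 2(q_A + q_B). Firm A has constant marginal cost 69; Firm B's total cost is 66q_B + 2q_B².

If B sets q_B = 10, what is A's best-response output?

55.475

Firm A's profit: π = q_A(310.9 − 2(q_A + q_B)) − 69q_A.
∂π/∂q_A = 241.9 − 4q_A − 2q_B = 0, so q_A = 60.475 − 0.5q_B.
At q_B = 10: q_A = 60.475 − 0.5·10 = 55.475.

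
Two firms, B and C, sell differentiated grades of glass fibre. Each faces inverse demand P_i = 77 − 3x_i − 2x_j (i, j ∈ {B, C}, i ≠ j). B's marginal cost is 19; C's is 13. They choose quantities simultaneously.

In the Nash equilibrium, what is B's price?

39.625

Firm B's profit: π = x_B(77 − 3x_B − 2x_C) − 19x_B.
∂π/∂x_B = 58 − 6x_B − 2x_C = 0 ⇒ x_B = 29/3 − (1/3)x_C.
Similarly x_C = 32/3 − (1/3)x_B.
Plugging x_C into B's best response: x_B = 29/3 − (1/3)(32/3 − (1/3)x_B) ⇒ (8/9)x_B = 55/9, so x_B = 6.875.
Then x_C = 32/3 − (1/3)·6.875 = 8.375.
P_B = 77 − 3·6.875 − 2·8.375 = 39.625.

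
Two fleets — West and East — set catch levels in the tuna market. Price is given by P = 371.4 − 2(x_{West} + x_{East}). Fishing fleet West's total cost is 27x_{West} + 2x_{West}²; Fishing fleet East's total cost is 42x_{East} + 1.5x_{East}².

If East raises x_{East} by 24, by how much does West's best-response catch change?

Fishing fleet West's profit: π = x_{West}(371.4 − 2(x_{West} + x_{East})) − 27x_{West} − 2x_{West}².
∂π/∂x_{West} = 344.4 − 8x_{West} − 2x_{East} = 0, so x_{West} = 43.05 − 0.25x_{East}.
The reaction-function slope is −0.25, so a 24-unit rise in x_{East} moves x_{West} by −0.25 × 24 = −6. West's best response falls — the actions are strategic substitutes.

-6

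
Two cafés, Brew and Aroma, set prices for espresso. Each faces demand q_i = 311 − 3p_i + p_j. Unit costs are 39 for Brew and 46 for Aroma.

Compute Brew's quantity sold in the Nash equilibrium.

141.6

Brew's profit: π = (p_{Brew} − 39)(311 − 3p_{Brew} + p_{Aroma}).
∂π/∂p_{Brew} = 428 − 6p_{Brew} + p_{Aroma} = 0 ⇒ p_{Brew} = 214/3 + (1/6)p_{Aroma}.
Similarly p_{Aroma} = 449/6 + (1/6)p_{Brew}.
Substituting the second reaction function into the first: p_{Brew} = 214/3 + (1/6)(449/6 + (1/6)p_{Brew}), which gives (35/36)p_{Brew} = 3017/36 ⇒ p_{Brew} = 86.2.
Then p_{Aroma} = 449/6 + (1/6)·86.2 = 89.2.
q_{Brew} = 311 − 3·86.2 + 89.2 = 141.6.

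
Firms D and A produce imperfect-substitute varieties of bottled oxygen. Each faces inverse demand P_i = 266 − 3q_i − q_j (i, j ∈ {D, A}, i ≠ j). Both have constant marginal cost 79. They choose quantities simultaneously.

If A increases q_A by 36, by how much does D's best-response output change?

Firm D's profit: π = q_D(266 − 3q_D − q_A) − 79q_D.
∂π/∂q_D = 187 − 6q_D − q_A = 0 ⇒ q_D = 187/6 − (1/6)q_A.
The reaction-function slope is −1/6, so a 36-unit rise in q_A moves q_D by −1/6 × 36 = −6. D's best response falls — the actions are strategic substitutes.

-6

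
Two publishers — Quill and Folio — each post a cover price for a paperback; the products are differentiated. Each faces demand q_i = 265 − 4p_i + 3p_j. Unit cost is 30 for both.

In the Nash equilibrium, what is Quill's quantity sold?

188

Quill's profit: π = (p_{Quill} − 30)(265 − 4p_{Quill} + 3p_{Folio}).
∂π/∂p_{Quill} = 385 − 8p_{Quill} + 3p_{Folio} = 0 ⇒ p_{Quill} = 48.125 + 0.375p_{Folio}.
The game is symmetric, so in equilibrium p_{Folio} = p_{Quill}: the reaction function gives 0.625p_{Quill} = 48.125, hence p_{Quill} = 77.
q_{Quill} = 265 − 4·77 + 3·77 = 188.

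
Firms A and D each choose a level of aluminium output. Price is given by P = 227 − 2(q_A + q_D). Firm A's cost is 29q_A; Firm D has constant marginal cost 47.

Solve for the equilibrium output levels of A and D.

36, 27

Firm A's profit: π = q_A(227 − 2(q_A + q_D)) − 29q_A.
∂π/∂q_A = 198 − 4q_A − 2q_D = 0, so q_A = 49.5 − 0.5q_D.
By the same steps for D: q_D = 45 − 0.5q_A.
Solving the two reaction functions simultaneously: (1 − (−0.5)(−0.5))q_A = 49.5 − 0.5·45, so 0.75q_A = 27 and q_A = 36.
Then q_D = 45 − 0.5·36 = 27.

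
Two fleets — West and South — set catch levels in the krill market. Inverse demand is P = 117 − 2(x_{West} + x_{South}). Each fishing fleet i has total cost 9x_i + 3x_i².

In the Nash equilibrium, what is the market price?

Fishing fleet West's profit: π = x_{West}(117 − 2(x_{West} + x_{South})) − 9x_{West} − 3x_{West}².
∂π/∂x_{West} = 108 − 10x_{West} − 2x_{South} = 0, so x_{West} = 10.8 − 0.2x_{South}.
Setting x_{West} = x_{South} in the reaction function: x_{West} = 10.8 − 0.2x_{West}, so x_{West} = 10.8 / 1.2 = 9.
Equilibrium price: P = 117 − 2·18 = 81.

81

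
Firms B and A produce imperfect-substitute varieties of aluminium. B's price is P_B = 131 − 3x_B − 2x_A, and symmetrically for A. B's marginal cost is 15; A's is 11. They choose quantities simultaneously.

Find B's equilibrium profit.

Firm B's profit: π = x_B(131 − 3x_B − 2x_A) − 15x_B.
∂π/∂x_B = 116 − 6x_B − 2x_A = 0 ⇒ x_B = 58/3 − (1/3)x_A.
Similarly x_A = 20 − (1/3)x_B.
Substituting the second reaction function into the first: x_B = 58/3 − (1/3)(20 − (1/3)x_B), which gives (8/9)x_B = 38/3 ⇒ x_B = 14.25.
Then x_A = 20 − (1/3)·14.25 = 15.25.
P_B = 131 − 3·14.25 − 2·15.25 = 57.75.
Profit = (57.75 − 15)·14.25 = 609.1875.

609.1875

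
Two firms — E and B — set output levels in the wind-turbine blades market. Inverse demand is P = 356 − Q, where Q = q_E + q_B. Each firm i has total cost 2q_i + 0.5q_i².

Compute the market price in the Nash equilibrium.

179

Firm E's profit: π = q_E(356 − (q_E + q_B)) − 2q_E − 0.5q_E².
∂π/∂q_E = 354 − 3q_E − q_B = 0, so q_E = 118 − (1/3)q_B.
Setting q_E = q_B in the reaction function: q_E = 118 − (1/3)q_E, so q_E = 118 / (4/3) = 88.5.
Equilibrium price: P = 356 − 177 = 179.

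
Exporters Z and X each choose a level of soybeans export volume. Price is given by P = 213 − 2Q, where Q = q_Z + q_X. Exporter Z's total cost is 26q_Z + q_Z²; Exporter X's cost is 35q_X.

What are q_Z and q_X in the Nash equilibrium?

Exporter Z's profit: π = q_Z(213 − 2(q_Z + q_X)) − 26q_Z − q_Z².
∂π/∂q_Z = 187 − 6q_Z − 2q_X = 0, so q_Z = 187/6 − (1/3)q_X.
For X: ∂π/∂q_X = 178 − 4q_X − 2q_Z = 0 ⇒ q_X = 44.5 − 0.5q_Z.
Solving the two reaction functions simultaneously: (1 − (−1/3)(−0.5))q_Z = 187/6 − (1/3)·44.5, so (5/6)q_Z = 49/3 and q_Z = 19.6.
Then q_X = 44.5 − 0.5·19.6 = 34.7.

19.6, 34.7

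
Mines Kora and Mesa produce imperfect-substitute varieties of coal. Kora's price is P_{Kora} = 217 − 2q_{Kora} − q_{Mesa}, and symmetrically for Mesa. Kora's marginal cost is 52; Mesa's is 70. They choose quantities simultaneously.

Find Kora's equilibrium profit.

2339.28

Mine Kora's profit: π = q_{Kora}(217 − 2q_{Kora} − q_{Mesa}) − 52q_{Kora}.
∂π/∂q_{Kora} = 165 − 4q_{Kora} − q_{Mesa} = 0 ⇒ q_{Kora} = 41.25 − 0.25q_{Mesa}.
Similarly q_{Mesa} = 36.75 − 0.25q_{Kora}.
Plugging q_{Mesa} into Kora's best response: q_{Kora} = 41.25 − 0.25(36.75 − 0.25q_{Kora}) ⇒ 0.9375q_{Kora} = 32.0625, so q_{Kora} = 34.2.
Then q_{Mesa} = 36.75 − 0.25·34.2 = 28.2.
P_{Kora} = 217 − 2·34.2 − 28.2 = 120.4.
Profit = (120.4 − 52)·34.2 = 2339.28.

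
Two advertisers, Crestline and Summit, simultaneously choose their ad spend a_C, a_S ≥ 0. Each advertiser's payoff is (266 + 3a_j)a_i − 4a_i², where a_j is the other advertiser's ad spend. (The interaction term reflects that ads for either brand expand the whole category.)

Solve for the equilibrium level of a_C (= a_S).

53.2

Crestline's payoff is (266 + 3a_S)a_C − 4a_C².
∂π/∂a_C = 266 + 3a_S − 8a_C = 0, so a_C = 33.25 + 0.375a_S.
Setting a_C = a_S in the reaction function: a_C = 33.25 + 0.375a_C, so a_C = 33.25 / 0.625 = 53.2.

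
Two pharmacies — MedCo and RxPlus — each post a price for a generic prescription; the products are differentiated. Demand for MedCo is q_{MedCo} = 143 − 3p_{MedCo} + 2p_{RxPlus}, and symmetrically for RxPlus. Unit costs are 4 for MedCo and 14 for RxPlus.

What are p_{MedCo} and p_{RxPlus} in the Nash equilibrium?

40.625, 44.375

MedCo's profit: π = (p_{MedCo} − 4)(143 − 3p_{MedCo} + 2p_{RxPlus}).
∂π/∂p_{MedCo} = 155 − 6p_{MedCo} + 2p_{RxPlus} = 0 ⇒ p_{MedCo} = 155/6 + (1/3)p_{RxPlus}.
Similarly p_{RxPlus} = 185/6 + (1/3)p_{MedCo}.
Plugging p_{RxPlus} into MedCo's best response: p_{MedCo} = 155/6 + (1/3)(185/6 + (1/3)p_{MedCo}) ⇒ (8/9)p_{MedCo} = 325/9, so p_{MedCo} = 40.625.
Then p_{RxPlus} = 185/6 + (1/3)·40.625 = 44.375.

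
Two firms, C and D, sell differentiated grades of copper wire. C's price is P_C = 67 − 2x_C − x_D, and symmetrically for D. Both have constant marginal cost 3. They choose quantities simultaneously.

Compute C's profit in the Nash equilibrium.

Firm C's profit: π = x_C(67 − 2x_C − x_D) − 3x_C.
∂π/∂x_C = 64 − 4x_C − x_D = 0 ⇒ x_C = 16 − 0.25x_D.
The game is symmetric, so in equilibrium x_D = x_C: the reaction function gives 1.25x_C = 16, hence x_C = 12.8.
P_C = 67 − 2·12.8 − 12.8 = 28.6.
Profit = (28.6 − 3)·12.8 = 327.68.

327.68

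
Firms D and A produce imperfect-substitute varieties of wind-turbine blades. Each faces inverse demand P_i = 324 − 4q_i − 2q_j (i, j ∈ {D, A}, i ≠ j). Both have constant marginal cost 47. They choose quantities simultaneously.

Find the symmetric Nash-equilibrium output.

Firm D's profit: π = q_D(324 − 4q_D − 2q_A) − 47q_D.
∂π/∂q_D = 277 − 8q_D − 2q_A = 0 ⇒ q_D = 34.625 − 0.25q_A.
Setting q_D = q_A in the reaction function: q_D = 34.625 − 0.25q_D, so q_D = 34.625 / 1.25 = 27.7.

27.7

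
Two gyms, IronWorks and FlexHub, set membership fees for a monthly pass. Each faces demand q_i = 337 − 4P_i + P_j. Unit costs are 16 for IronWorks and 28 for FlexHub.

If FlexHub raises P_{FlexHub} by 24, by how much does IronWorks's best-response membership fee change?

IronWorks's profit: π = (P_{IronWorks} − 16)(337 − 4P_{IronWorks} + P_{FlexHub}).
∂π/∂P_{IronWorks} = 401 − 8P_{IronWorks} + P_{FlexHub} = 0 ⇒ P_{IronWorks} = 50.125 + 0.125P_{FlexHub}.
The reaction-function slope is 0.125, so a 24-unit rise in P_{FlexHub} moves P_{IronWorks} by 0.125 × 24 = 3. IronWorks's best response rises — the actions are strategic complements.

3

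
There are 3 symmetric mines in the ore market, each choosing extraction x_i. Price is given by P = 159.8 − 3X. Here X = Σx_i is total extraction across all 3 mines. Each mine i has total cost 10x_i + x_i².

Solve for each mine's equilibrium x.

A representative mine's profit is π_i = x_i(159.8 − 3X) − 10x_i − x_i², with X = x_i + Σ_{j≠i} x_j.
First-order condition: 149.8 − 8x_i − 3Σ_{j≠i} x_j = 0.
Imposing symmetry (x_j = x for all j) turns Σ_{j≠i} x_j into 2x, so 149.8 = 14x and x = 10.7.

10.7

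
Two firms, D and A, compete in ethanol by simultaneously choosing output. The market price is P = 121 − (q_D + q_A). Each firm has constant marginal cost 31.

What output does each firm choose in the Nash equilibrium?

Firm D's profit: π = q_D(121 − (q_D + q_A)) − 31q_D.
∂π/∂q_D = 90 − 2q_D − q_A = 0, so q_D = 45 − 0.5q_A.
The game is symmetric, so in equilibrium q_A = q_D: the reaction function gives 1.5q_D = 45, hence q_D = 30.

30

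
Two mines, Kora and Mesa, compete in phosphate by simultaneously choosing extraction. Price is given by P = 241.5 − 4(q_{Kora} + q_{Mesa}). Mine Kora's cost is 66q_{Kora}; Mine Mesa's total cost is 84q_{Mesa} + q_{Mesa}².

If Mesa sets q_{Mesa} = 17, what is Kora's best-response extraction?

Mine Kora's profit: π = q_{Kora}(241.5 − 4(q_{Kora} + q_{Mesa})) − 66q_{Kora}.
∂π/∂q_{Kora} = 175.5 − 8q_{Kora} − 4q_{Mesa} = 0, so q_{Kora} = 21.9375 − 0.5q_{Mesa}.
At q_{Mesa} = 17: q_{Kora} = 21.9375 − 0.5·17 = 13.4375.

13.4375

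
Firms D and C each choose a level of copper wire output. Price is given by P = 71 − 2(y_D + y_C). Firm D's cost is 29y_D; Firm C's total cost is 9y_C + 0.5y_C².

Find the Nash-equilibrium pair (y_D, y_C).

5.375, 10.25

Firm D's profit: π = y_D(71 − 2(y_D + y_C)) − 29y_D.
∂π/∂y_D = 42 − 4y_D − 2y_C = 0, so y_D = 10.5 − 0.5y_C.
For C: ∂π/∂y_C = 62 − 5y_C − 2y_D = 0 ⇒ y_C = 12.4 − 0.4y_D.
Substituting the second reaction function into the first: y_D = 10.5 − 0.5(12.4 − 0.4y_D), which gives 0.8y_D = 4.3 ⇒ y_D = 5.375.
Then y_C = 12.4 − 0.4·5.375 = 10.25.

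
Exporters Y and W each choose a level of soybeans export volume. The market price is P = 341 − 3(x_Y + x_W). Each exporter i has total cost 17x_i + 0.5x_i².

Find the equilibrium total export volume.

64.8

Exporter Y's profit: π = x_Y(341 − 3(x_Y + x_W)) − 17x_Y − 0.5x_Y².
∂π/∂x_Y = 324 − 7x_Y − 3x_W = 0, so x_Y = 324/7 − (3/7)x_W.
By symmetry x_W = x_Y; substituting into the reaction function, (10/7)x_Y = 324/7 and x_Y = 32.4.
Total export volume: 32.4 + 32.4 = 64.8.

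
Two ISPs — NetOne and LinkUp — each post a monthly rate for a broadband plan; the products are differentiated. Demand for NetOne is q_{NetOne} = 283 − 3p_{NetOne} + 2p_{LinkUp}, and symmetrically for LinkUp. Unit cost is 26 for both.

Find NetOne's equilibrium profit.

NetOne's profit: π = (p_{NetOne} − 26)(283 − 3p_{NetOne} + 2p_{LinkUp}).
∂π/∂p_{NetOne} = 361 − 6p_{NetOne} + 2p_{LinkUp} = 0 ⇒ p_{NetOne} = 361/6 + (1/3)p_{LinkUp}.
Setting p_{NetOne} = p_{LinkUp} in the reaction function: p_{NetOne} = 361/6 + (1/3)p_{NetOne}, so p_{NetOne} = (361/6) / (2/3) = 90.25.
q_{NetOne} = 283 − 3·90.25 + 2·90.25 = 192.75.
Profit = (90.25 − 26)·192.75 = 12384.1875.

12384.1875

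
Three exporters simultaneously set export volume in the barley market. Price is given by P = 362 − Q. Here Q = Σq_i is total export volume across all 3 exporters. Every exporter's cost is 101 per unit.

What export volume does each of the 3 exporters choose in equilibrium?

A representative exporter's profit is π_i = q_i(362 − Q) − 101q_i, with Q = q_i + Σ_{j≠i} q_j.
First-order condition: 261 − 2q_i − Σ_{j≠i} q_j = 0.
In a symmetric equilibrium every exporter chooses the same q, so Σ_{j≠i} q_j = 2q. The condition becomes 261 − 4q = 0, giving q = 261/4 = 65.25.

65.25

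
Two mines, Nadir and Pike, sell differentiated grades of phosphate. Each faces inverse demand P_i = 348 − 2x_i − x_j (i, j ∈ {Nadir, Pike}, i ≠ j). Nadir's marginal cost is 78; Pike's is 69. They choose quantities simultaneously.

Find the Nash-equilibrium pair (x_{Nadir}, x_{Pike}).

53.4, 56.4

Mine Nadir's profit: π = x_{Nadir}(348 − 2x_{Nadir} − x_{Pike}) − 78x_{Nadir}.
∂π/∂x_{Nadir} = 270 − 4x_{Nadir} − x_{Pike} = 0 ⇒ x_{Nadir} = 67.5 − 0.25x_{Pike}.
Similarly x_{Pike} = 69.75 − 0.25x_{Nadir}.
Plugging x_{Pike} into Nadir's best response: x_{Nadir} = 67.5 − 0.25(69.75 − 0.25x_{Nadir}) ⇒ 0.9375x_{Nadir} = 50.0625, so x_{Nadir} = 53.4.
Then x_{Pike} = 69.75 − 0.25·53.4 = 56.4.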